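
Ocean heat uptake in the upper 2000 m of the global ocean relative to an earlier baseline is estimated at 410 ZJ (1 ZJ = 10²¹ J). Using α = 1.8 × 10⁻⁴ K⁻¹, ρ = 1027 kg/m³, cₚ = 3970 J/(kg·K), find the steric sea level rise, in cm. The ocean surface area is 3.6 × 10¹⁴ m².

5.0 cm of thermosteric rise

Per unit area: Q = 410×10²¹ / (3.6×10¹⁴) ≈ 1.139×10⁹ J/m²
Δh = αQ/(ρcₚ) = 1.8×10⁻⁴ × 1.139×10⁹ / (1027 × 3970) ≈ 0.050285 m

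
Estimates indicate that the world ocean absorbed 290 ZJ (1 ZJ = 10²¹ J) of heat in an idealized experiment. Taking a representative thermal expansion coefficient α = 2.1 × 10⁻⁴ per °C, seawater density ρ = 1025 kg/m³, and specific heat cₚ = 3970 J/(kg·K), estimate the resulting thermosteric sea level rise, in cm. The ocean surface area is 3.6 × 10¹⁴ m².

4.16 cm of thermosteric rise

Per unit area: Q = 290×10²¹ / (3.6×10¹⁴) ≈ 8.056×10⁸ J/m²
Δh = αQ/(ρcₚ) = 2.1×10⁻⁴ × 8.056×10⁸ / (1025 × 3970) ≈ 0.041574 m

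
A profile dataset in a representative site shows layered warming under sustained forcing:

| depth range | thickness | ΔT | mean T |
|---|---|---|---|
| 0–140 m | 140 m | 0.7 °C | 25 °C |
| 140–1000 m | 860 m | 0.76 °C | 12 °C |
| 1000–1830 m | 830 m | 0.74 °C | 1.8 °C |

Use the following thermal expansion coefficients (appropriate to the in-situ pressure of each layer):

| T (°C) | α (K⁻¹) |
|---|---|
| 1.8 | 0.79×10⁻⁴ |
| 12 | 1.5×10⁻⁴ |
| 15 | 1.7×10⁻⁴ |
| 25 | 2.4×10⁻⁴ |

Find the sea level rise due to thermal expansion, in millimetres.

170 mm of thermosteric rise

Layer 1 at 25 °C → α = 2.4×10⁻⁴ K⁻¹
Layer 2 at 12 °C → α = 1.5×10⁻⁴ K⁻¹
Layer 3 at 1.8 °C → α = 0.79×10⁻⁴ K⁻¹
2.4×10⁻⁴ × 0.7 × 140 = 0.02352 m
140–1000 m: 860 × 1.5×10⁻⁴ × 0.76 = 0.09804 m
1000–1830 m: 0.74 × 0.79×10⁻⁴ × 830 = 0.0485218 m
Δh = 0.02352 + 0.09804 + 0.0485218 = 0.1700818 m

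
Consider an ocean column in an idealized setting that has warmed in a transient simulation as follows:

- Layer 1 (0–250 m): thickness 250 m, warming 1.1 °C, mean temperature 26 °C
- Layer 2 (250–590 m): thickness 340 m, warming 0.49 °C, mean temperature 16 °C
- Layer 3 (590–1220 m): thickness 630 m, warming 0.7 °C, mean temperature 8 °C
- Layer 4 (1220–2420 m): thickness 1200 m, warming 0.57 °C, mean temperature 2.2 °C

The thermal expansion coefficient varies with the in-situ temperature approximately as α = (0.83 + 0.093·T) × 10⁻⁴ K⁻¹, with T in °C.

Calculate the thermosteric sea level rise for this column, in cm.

Layer 1: α = (0.83 + 0.093×26)×10⁻⁴ = 3.248×10⁻⁴ K⁻¹
Layer 2: α = (0.83 + 0.093×16)×10⁻⁴ = 2.318×10⁻⁴ K⁻¹
Layer 3: α = (0.83 + 0.093×8)×10⁻⁴ = 1.574×10⁻⁴ K⁻¹
Layer 4: α = (0.83 + 0.093×2.2)×10⁻⁴ = 1.0346×10⁻⁴ K⁻¹
0–250 m: 250 × 3.248×10⁻⁴ × 1.1 = 0.08932 m
250–590 m: 2.318×10⁻⁴ × 340 × 0.49 = 0.03861788 m
590–1220 m: 1.574×10⁻⁴ × 0.7 × 630 = 0.0694134 m
Layer 4: 1200 × 0.57 × 1.0346×10⁻⁴ = 0.07076664 m
Δh = 0.08932 + 0.03861788 + 0.0694134 + 0.07076664 = 0.26811792 m ≈ 26.8 cm

Δh ≈ 26.8 cm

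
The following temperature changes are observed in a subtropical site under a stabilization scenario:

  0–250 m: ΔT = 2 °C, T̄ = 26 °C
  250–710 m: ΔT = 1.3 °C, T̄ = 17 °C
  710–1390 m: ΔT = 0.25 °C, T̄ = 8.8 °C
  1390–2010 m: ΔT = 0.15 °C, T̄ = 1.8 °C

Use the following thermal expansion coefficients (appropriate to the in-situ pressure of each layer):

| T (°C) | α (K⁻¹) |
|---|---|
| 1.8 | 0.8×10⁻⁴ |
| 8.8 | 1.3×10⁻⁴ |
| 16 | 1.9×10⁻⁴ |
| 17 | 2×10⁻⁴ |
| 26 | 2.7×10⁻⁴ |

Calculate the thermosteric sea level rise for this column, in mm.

Δh ≈ 284 mm

Layer 1 at 26 °C → α = 2.7×10⁻⁴ K⁻¹
Layer 2 at 17 °C → α = 2×10⁻⁴ K⁻¹
Layer 3 at 8.8 °C → α = 1.3×10⁻⁴ K⁻¹
Layer 4 at 1.8 °C → α = 0.8×10⁻⁴ K⁻¹
2.7×10⁻⁴ × 2 × 250 = 0.13500 m
250–710 m: 460 × 2×10⁻⁴ × 1.3 = 0.11960 m
0.25 × 680 × 1.3×10⁻⁴ = 0.02210 m
0.8×10⁻⁴ × 0.15 × 620 = 0.00744 m
Δh = 0.13500 + 0.11960 + 0.02210 + 0.00744 = 0.28414 m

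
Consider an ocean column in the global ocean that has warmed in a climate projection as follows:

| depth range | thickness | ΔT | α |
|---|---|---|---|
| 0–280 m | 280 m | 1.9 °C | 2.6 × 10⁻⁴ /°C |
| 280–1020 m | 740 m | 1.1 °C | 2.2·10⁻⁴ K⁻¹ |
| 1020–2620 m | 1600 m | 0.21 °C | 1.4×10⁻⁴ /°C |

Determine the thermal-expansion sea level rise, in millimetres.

360 mm of thermosteric rise

Layer 1: 280 × 1.9 × 2.6×10⁻⁴ = 0.13832 m
1.1 × 740 × 2.2×10⁻⁴ = 0.17908 m
Layer 3: 0.21 × 1600 × 1.4×10⁻⁴ = 0.04704 m
Δh = 0.13832 + 0.17908 + 0.04704 = 0.36444 m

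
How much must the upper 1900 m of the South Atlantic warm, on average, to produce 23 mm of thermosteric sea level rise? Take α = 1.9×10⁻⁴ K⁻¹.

ΔT ≈ 0.0637 °C

ΔT = Δh/(αH) = 0.023 / (1.9×10⁻⁴ × 1900) ≈ 0.06371 °C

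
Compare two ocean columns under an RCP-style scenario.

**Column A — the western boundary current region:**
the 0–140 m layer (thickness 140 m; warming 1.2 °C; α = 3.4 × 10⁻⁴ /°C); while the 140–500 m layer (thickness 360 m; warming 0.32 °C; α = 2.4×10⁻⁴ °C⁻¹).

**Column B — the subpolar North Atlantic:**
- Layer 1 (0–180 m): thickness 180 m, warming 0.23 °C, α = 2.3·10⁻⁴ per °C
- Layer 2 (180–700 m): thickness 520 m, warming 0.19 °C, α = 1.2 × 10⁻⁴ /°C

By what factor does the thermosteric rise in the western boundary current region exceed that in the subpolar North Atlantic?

A 1.2 × 3.4×10⁻⁴ × 140 = 0.05712 m
A Layer 2: 360 × 2.4×10⁻⁴ × 0.32 = 0.027648 m
A total: 0.084768 m
B Layer 1: 0.23 × 180 × 2.3×10⁻⁴ = 0.009522 m
B Layer 2: 0.19 × 520 × 1.2×10⁻⁴ = 0.011856 m
B total: 0.021378 m
Ratio: 0.084768 / 0.021378 ≈ 3.965

4.0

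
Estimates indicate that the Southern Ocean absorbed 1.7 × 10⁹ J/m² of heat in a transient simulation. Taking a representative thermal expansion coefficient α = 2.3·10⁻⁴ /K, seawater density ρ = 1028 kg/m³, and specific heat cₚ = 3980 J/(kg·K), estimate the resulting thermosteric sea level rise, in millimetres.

Δh = αQ/(ρcₚ) = 2.3×10⁻⁴ × 1.7×10⁹ / (1028 × 3980) ≈ 0.095565 m

Δh = 95.6 mm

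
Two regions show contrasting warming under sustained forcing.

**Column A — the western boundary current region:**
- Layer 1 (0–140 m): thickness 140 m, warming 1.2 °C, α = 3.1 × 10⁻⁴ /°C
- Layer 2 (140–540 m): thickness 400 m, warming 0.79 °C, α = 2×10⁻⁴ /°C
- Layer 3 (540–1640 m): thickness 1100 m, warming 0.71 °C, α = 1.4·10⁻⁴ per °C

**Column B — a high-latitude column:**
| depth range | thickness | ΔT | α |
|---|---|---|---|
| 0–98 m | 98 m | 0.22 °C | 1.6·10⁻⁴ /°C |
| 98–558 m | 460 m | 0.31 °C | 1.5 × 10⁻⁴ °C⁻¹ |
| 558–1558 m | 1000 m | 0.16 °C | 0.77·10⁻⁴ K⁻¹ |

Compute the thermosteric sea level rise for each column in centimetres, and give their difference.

A: 22.5 cm; B: 3.72 cm; difference 18.7 cm

A 1.2 × 140 × 3.1×10⁻⁴ = 0.05208 m
A Layer 2: 0.79 × 400 × 2×10⁻⁴ = 0.06320 m
A Layer 3: 1.4×10⁻⁴ × 1100 × 0.71 = 0.10934 m
A total: 0.22462 m
B Layer 1: 1.6×10⁻⁴ × 98 × 0.22 = 0.0034496 m
B 98–558 m: 460 × 1.5×10⁻⁴ × 0.31 = 0.02139 m
B Layer 3: 0.77×10⁻⁴ × 0.16 × 1000 = 0.01232 m
B total: 0.0371596 m
Difference: 0.22462 − 0.0371596 = 0.1874604 m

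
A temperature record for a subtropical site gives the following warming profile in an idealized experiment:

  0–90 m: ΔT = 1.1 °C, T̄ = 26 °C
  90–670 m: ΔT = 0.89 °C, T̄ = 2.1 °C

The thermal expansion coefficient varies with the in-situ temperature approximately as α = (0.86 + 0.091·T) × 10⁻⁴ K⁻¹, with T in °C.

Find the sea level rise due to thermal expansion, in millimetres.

Δh ≈ 86.2 mm

Layer 1: α = (0.86 + 0.091×26)×10⁻⁴ = 3.226×10⁻⁴ K⁻¹
Layer 2: α = (0.86 + 0.091×2.1)×10⁻⁴ = 1.0511×10⁻⁴ K⁻¹
90 × 3.226×10⁻⁴ × 1.1 = 0.0319374 m
90–670 m: 0.89 × 580 × 1.0511×10⁻⁴ = 0.054257782 m
Δh = 0.0319374 + 0.054257782 = 0.086195182 m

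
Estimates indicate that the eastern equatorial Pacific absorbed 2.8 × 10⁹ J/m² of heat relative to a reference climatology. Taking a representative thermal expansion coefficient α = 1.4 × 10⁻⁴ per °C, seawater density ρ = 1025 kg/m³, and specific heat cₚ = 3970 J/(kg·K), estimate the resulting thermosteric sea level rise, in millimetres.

Δh = αQ/(ρcₚ) = 1.4×10⁻⁴ × 2.8×10⁹ / (1025 × 3970) ≈ 0.096332 m

Δh = 96.3 mm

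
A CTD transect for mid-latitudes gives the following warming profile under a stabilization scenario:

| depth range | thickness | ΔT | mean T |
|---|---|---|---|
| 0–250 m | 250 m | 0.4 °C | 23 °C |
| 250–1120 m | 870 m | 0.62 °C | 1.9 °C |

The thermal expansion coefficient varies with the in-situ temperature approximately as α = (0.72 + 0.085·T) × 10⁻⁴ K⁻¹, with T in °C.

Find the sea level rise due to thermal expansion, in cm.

Δh ≈ 7.43 cm

Layer 1: α = (0.72 + 0.085×23)×10⁻⁴ = 2.675×10⁻⁴ K⁻¹
Layer 2: α = (0.72 + 0.085×1.9)×10⁻⁴ = 0.8815×10⁻⁴ K⁻¹
Layer 1: 2.675×10⁻⁴ × 0.4 × 250 = 0.02675 m
0.8815×10⁻⁴ × 0.62 × 870 = 0.04754811 m
Δh = 0.02675 + 0.04754811 = 0.07429811 m ≈ 7.43 cm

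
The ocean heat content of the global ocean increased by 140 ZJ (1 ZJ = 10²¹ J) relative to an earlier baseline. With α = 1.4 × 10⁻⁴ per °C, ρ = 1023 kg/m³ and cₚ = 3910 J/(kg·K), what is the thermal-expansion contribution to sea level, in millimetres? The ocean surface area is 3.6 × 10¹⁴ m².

Δh ≈ 13.6 mm

Per unit area: Q = 140×10²¹ / (3.6×10¹⁴) ≈ 3.889×10⁸ J/m²
Δh = αQ/(ρcₚ) = 1.4×10⁻⁴ × 3.889×10⁸ / (1023 × 3910) ≈ 0.013612 m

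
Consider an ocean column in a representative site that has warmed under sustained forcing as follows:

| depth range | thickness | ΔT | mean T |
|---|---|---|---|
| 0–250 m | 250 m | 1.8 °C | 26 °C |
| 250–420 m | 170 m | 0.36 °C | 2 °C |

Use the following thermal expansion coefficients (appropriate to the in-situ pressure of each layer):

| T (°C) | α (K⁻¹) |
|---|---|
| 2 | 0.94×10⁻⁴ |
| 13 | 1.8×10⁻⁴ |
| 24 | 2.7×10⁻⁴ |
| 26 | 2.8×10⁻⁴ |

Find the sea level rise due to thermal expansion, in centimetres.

Δh = 13.2 cm

Layer 1 at 26 °C → α = 2.8×10⁻⁴ K⁻¹
Layer 2 at 2 °C → α = 0.94×10⁻⁴ K⁻¹
Layer 1: 1.8 × 250 × 2.8×10⁻⁴ = 0.12600 m
0.36 × 170 × 0.94×10⁻⁴ = 0.0057528 m
Δh = 0.12600 + 0.0057528 = 0.1317528 m ≈ 13.2 cm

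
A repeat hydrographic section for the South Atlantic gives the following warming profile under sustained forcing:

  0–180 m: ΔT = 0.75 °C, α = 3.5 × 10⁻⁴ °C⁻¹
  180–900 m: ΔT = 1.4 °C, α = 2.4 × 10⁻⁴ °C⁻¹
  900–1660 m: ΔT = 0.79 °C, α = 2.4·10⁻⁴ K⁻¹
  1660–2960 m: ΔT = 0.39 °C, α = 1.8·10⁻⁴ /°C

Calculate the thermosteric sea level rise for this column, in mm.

0.75 × 180 × 3.5×10⁻⁴ = 0.04725 m
Layer 2: 2.4×10⁻⁴ × 720 × 1.4 = 0.24192 m
Layer 3: 2.4×10⁻⁴ × 0.79 × 760 = 0.144096 m
0.39 × 1300 × 1.8×10⁻⁴ = 0.09126 m
Δh = 0.04725 + 0.24192 + 0.144096 + 0.09126 = 0.524526 m

525 mm of thermosteric rise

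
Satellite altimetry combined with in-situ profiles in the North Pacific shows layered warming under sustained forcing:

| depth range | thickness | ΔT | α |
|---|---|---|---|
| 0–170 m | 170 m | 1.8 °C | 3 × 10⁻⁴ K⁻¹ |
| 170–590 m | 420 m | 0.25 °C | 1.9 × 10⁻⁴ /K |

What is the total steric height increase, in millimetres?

1.8 × 170 × 3×10⁻⁴ = 0.09180 m
0.25 × 420 × 1.9×10⁻⁴ = 0.01995 m
Δh = 0.09180 + 0.01995 = 0.11175 m

about 112 mm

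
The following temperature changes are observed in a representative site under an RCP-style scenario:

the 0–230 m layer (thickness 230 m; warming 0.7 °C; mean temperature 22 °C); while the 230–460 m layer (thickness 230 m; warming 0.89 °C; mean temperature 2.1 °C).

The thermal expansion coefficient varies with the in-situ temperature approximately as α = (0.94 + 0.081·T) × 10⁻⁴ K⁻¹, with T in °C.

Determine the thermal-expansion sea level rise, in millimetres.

Layer 1: α = (0.94 + 0.081×22)×10⁻⁴ = 2.722×10⁻⁴ K⁻¹
Layer 2: α = (0.94 + 0.081×2.1)×10⁻⁴ = 1.1101×10⁻⁴ K⁻¹
0–230 m: 2.722×10⁻⁴ × 230 × 0.7 = 0.0438242 m
230–460 m: 1.1101×10⁻⁴ × 230 × 0.89 = 0.022723747 m
Δh = 0.0438242 + 0.022723747 = 0.066547947 m ≈ 67 mm

Δh = 67 mm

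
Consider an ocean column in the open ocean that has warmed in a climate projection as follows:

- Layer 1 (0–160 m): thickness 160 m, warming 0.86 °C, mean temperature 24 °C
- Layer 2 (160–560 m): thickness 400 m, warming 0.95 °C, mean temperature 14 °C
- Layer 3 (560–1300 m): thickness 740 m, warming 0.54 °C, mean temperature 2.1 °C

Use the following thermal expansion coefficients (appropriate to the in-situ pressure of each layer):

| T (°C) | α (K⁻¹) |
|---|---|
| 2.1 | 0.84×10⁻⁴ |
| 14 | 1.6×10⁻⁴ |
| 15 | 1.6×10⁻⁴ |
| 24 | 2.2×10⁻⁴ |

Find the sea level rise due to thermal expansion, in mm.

125 mm

Layer 1 at 24 °C → α = 2.2×10⁻⁴ K⁻¹
Layer 2 at 14 °C → α = 1.6×10⁻⁴ K⁻¹
Layer 3 at 2.1 °C → α = 0.84×10⁻⁴ K⁻¹
Layer 1: 0.86 × 160 × 2.2×10⁻⁴ = 0.030272 m
0.95 × 1.6×10⁻⁴ × 400 = 0.06080 m
Layer 3: 0.54 × 0.84×10⁻⁴ × 740 = 0.0335664 m
Δh = 0.030272 + 0.06080 + 0.0335664 = 0.1246384 m ≈ 125 mm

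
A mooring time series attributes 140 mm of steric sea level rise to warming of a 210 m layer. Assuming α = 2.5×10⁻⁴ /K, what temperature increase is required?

2.67 °C

ΔT = Δh/(αH) = 0.14 / (2.5×10⁻⁴ × 210) ≈ 2.667 °C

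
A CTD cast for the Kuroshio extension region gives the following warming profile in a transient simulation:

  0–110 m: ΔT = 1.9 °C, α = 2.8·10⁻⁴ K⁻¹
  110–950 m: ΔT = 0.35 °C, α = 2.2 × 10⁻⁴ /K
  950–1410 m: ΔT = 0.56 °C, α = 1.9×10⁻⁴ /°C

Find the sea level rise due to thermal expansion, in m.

Layer 1: 2.8×10⁻⁴ × 1.9 × 110 = 0.05852 m
0.35 × 840 × 2.2×10⁻⁴ = 0.06468 m
460 × 1.9×10⁻⁴ × 0.56 = 0.048944 m
Δh = 0.05852 + 0.06468 + 0.048944 = 0.172144 m ≈ 0.172 m

Δh ≈ 0.172 m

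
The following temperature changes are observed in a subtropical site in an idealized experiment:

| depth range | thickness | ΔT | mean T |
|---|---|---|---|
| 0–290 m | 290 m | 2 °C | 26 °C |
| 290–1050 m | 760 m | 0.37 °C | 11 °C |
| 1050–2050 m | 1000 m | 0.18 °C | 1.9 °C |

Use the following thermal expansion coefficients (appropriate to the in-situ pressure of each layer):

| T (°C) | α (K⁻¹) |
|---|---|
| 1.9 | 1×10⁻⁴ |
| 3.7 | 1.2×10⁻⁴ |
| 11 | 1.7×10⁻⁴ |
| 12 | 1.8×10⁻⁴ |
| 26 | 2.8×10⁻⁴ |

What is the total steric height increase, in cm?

about 22.8 cm

Layer 1 at 26 °C → α = 2.8×10⁻⁴ K⁻¹
Layer 2 at 11 °C → α = 1.7×10⁻⁴ K⁻¹
Layer 3 at 1.9 °C → α = 1×10⁻⁴ K⁻¹
290 × 2.8×10⁻⁴ × 2 = 0.16240 m
760 × 1.7×10⁻⁴ × 0.37 = 0.047804 m
Layer 3: 0.18 × 1×10⁻⁴ × 1000 = 0.01800 m
Δh = 0.16240 + 0.047804 + 0.01800 = 0.228204 m ≈ 22.8 cm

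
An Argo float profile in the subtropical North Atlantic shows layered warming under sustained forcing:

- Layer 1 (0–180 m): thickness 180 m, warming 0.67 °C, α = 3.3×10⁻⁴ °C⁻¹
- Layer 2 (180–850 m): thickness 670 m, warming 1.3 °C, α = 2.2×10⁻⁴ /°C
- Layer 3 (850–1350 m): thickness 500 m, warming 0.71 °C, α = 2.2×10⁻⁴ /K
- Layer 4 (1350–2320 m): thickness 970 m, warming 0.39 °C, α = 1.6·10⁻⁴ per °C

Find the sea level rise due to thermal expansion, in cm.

Δh ≈ 37.0 cm

Layer 1: 180 × 0.67 × 3.3×10⁻⁴ = 0.039798 m
Layer 2: 670 × 1.3 × 2.2×10⁻⁴ = 0.19162 m
500 × 0.71 × 2.2×10⁻⁴ = 0.07810 m
1350–2320 m: 0.39 × 970 × 1.6×10⁻⁴ = 0.060528 m
Δh = 0.039798 + 0.19162 + 0.07810 + 0.060528 = 0.370046 m ≈ 37.0 cm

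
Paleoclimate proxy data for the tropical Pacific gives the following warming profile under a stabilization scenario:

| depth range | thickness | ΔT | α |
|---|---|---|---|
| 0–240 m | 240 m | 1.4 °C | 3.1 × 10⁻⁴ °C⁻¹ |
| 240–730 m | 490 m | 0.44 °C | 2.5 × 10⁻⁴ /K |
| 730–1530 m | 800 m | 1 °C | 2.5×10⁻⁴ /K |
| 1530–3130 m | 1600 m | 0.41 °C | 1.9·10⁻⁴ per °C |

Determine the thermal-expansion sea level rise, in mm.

0–240 m: 3.1×10⁻⁴ × 1.4 × 240 = 0.10416 m
Layer 2: 490 × 2.5×10⁻⁴ × 0.44 = 0.05390 m
Layer 3: 800 × 2.5×10⁻⁴ × 1 = 0.20000 m
Layer 4: 1600 × 1.9×10⁻⁴ × 0.41 = 0.12464 m
Δh = 0.10416 + 0.05390 + 0.20000 + 0.12464 = 0.48270 m

480 mm of thermosteric rise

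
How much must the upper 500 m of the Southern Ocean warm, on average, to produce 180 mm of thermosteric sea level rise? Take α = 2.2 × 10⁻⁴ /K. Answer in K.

1.64 K

ΔT = Δh/(αH) = 0.18 / (2.2×10⁻⁴ × 500) ≈ 1.636 K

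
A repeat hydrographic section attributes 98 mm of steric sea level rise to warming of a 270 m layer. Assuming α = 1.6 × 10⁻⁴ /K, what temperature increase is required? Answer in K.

ΔT = Δh/(αH) = 0.098 / (1.6×10⁻⁴ × 270) ≈ 2.269 K

2.27 K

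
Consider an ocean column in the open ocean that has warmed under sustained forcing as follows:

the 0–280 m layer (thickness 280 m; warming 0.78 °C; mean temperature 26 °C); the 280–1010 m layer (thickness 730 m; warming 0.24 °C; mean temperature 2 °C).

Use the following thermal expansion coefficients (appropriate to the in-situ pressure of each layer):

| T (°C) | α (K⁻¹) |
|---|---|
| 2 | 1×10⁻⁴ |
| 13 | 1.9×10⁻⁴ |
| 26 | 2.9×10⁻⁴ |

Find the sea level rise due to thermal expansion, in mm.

80.9 mm of thermosteric rise

Layer 1 at 26 °C → α = 2.9×10⁻⁴ K⁻¹
Layer 2 at 2 °C → α = 1×10⁻⁴ K⁻¹
280 × 0.78 × 2.9×10⁻⁴ = 0.063336 m
0.24 × 730 × 1×10⁻⁴ = 0.01752 m
Δh = 0.063336 + 0.01752 = 0.080856 m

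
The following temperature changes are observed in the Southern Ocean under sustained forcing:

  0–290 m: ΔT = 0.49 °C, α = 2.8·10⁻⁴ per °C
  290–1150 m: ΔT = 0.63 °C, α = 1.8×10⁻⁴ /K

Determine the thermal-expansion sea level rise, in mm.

290 × 0.49 × 2.8×10⁻⁴ = 0.039788 m
Layer 2: 0.63 × 1.8×10⁻⁴ × 860 = 0.097524 m
Δh = 0.039788 + 0.097524 = 0.137312 m ≈ 137 mm

Δh ≈ 137 mm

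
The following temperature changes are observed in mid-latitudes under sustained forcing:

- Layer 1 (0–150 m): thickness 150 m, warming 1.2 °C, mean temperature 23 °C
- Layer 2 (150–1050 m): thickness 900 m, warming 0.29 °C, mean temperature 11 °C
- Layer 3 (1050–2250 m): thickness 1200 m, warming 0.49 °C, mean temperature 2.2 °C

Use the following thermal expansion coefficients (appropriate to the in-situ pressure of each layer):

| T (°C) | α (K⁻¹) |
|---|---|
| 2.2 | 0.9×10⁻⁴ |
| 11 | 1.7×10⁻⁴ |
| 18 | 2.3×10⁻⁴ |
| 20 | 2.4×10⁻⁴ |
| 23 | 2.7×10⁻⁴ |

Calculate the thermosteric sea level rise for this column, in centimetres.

Layer 1 at 23 °C → α = 2.7×10⁻⁴ K⁻¹
Layer 2 at 11 °C → α = 1.7×10⁻⁴ K⁻¹
Layer 3 at 2.2 °C → α = 0.9×10⁻⁴ K⁻¹
150 × 2.7×10⁻⁴ × 1.2 = 0.04860 m
900 × 1.7×10⁻⁴ × 0.29 = 0.04437 m
Layer 3: 1200 × 0.9×10⁻⁴ × 0.49 = 0.05292 m
Δh = 0.04860 + 0.04437 + 0.05292 = 0.14589 m

Δh ≈ 15 cm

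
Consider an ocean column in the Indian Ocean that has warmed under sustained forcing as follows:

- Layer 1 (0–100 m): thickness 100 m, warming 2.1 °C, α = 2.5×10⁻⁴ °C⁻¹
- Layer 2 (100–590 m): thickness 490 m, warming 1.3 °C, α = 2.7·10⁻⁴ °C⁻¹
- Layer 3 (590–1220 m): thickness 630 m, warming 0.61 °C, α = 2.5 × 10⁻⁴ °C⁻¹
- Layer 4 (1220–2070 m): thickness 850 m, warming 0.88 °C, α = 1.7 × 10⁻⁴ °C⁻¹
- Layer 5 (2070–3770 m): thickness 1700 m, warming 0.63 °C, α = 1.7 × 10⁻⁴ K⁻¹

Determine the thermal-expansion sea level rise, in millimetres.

0–100 m: 2.5×10⁻⁴ × 2.1 × 100 = 0.05250 m
2.7×10⁻⁴ × 1.3 × 490 = 0.17199 m
590–1220 m: 0.61 × 630 × 2.5×10⁻⁴ = 0.096075 m
850 × 0.88 × 1.7×10⁻⁴ = 0.12716 m
2070–3770 m: 1.7×10⁻⁴ × 1700 × 0.63 = 0.18207 m
Δh = 0.05250 + 0.17199 + 0.096075 + 0.12716 + 0.18207 = 0.629795 m ≈ 630 mm

630 mm of thermosteric rise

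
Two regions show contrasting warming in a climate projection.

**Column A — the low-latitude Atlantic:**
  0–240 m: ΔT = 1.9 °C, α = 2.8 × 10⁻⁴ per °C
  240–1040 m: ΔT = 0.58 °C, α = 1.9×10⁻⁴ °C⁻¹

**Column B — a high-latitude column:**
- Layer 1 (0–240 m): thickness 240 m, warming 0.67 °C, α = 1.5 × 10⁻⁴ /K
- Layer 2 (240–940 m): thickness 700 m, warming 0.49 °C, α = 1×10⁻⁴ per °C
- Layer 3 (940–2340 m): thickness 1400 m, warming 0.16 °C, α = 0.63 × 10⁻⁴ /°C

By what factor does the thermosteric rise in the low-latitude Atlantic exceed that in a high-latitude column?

A 0–240 m: 2.8×10⁻⁴ × 240 × 1.9 = 0.12768 m
A 0.58 × 1.9×10⁻⁴ × 800 = 0.08816 m
A total: 0.21584 m
B 0–240 m: 1.5×10⁻⁴ × 240 × 0.67 = 0.02412 m
B 240–940 m: 1×10⁻⁴ × 700 × 0.49 = 0.03430 m
B Layer 3: 1400 × 0.16 × 0.63×10⁻⁴ = 0.014112 m
B total: 0.072532 m
Ratio: 0.21584 / 0.072532 ≈ 2.976

≈ 2.98×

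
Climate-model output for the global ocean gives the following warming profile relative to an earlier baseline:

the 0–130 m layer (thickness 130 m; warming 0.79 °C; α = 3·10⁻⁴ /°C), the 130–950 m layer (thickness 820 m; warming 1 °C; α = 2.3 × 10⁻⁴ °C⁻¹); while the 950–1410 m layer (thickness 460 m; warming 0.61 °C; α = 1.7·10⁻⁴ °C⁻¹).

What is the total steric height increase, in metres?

0–130 m: 130 × 3×10⁻⁴ × 0.79 = 0.03081 m
Layer 2: 820 × 1 × 2.3×10⁻⁴ = 0.18860 m
0.61 × 460 × 1.7×10⁻⁴ = 0.047702 m
Δh = 0.03081 + 0.18860 + 0.047702 = 0.267112 m ≈ 0.267 m

0.267 m of thermosteric rise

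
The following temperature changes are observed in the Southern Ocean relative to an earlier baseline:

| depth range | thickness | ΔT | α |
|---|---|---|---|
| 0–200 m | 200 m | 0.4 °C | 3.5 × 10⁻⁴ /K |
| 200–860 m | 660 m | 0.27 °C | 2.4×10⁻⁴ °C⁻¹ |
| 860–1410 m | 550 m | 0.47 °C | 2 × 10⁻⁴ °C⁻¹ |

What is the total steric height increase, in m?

0–200 m: 200 × 3.5×10⁻⁴ × 0.4 = 0.02800 m
2.4×10⁻⁴ × 660 × 0.27 = 0.042768 m
0.47 × 550 × 2×10⁻⁴ = 0.05170 m
Δh = 0.02800 + 0.042768 + 0.05170 = 0.122468 m

Δh = 0.122 m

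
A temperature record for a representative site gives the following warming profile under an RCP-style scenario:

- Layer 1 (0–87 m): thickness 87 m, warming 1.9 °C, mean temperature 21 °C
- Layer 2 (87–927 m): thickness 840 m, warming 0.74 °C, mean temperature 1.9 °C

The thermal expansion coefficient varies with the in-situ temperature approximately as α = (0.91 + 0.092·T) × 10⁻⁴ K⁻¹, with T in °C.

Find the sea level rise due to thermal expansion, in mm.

Layer 1: α = (0.91 + 0.092×21)×10⁻⁴ = 2.842×10⁻⁴ K⁻¹
Layer 2: α = (0.91 + 0.092×1.9)×10⁻⁴ = 1.0848×10⁻⁴ K⁻¹
87 × 2.842×10⁻⁴ × 1.9 = 0.04697826 m
Layer 2: 0.74 × 1.0848×10⁻⁴ × 840 = 0.067431168 m
Δh = 0.04697826 + 0.067431168 = 0.114409428 m ≈ 114 mm

Δh = 114 mm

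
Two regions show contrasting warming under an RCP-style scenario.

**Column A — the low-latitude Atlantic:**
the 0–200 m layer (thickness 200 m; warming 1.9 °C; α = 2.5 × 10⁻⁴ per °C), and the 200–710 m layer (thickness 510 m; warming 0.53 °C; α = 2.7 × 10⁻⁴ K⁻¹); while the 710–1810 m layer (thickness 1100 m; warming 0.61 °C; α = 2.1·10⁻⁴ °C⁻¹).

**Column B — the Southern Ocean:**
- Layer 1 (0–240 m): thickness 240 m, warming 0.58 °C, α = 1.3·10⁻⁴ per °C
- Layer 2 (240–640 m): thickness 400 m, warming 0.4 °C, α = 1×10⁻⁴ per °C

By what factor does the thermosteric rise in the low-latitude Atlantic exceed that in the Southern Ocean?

A Layer 1: 200 × 2.5×10⁻⁴ × 1.9 = 0.09500 m
A 0.53 × 2.7×10⁻⁴ × 510 = 0.072981 m
A 0.61 × 2.1×10⁻⁴ × 1100 = 0.14091 m
A total: 0.308891 m
B 0–240 m: 0.58 × 1.3×10⁻⁴ × 240 = 0.018096 m
B Layer 2: 1×10⁻⁴ × 0.4 × 400 = 0.01600 m
B total: 0.034096 m
Ratio: 0.308891 / 0.034096 ≈ 9.059

≈ 9.1×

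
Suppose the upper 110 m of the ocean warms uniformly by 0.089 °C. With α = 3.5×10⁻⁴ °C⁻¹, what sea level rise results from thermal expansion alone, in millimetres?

Δh = 3.43 mm

Δh = αΔT·H = 3.5×10⁻⁴ × 0.089 × 110 = 0.0034265 m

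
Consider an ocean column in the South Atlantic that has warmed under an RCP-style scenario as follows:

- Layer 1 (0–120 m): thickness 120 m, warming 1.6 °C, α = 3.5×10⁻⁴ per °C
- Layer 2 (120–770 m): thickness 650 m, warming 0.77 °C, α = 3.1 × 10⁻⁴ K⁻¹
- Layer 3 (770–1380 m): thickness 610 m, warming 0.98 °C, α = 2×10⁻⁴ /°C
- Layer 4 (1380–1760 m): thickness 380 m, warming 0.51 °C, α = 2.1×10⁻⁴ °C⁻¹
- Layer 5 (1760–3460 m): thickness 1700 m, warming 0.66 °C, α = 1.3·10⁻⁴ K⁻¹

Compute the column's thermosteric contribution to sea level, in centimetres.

52.8 cm

1.6 × 3.5×10⁻⁴ × 120 = 0.06720 m
Layer 2: 650 × 0.77 × 3.1×10⁻⁴ = 0.155155 m
2×10⁻⁴ × 610 × 0.98 = 0.11956 m
Layer 4: 0.51 × 380 × 2.1×10⁻⁴ = 0.040698 m
Layer 5: 1.3×10⁻⁴ × 0.66 × 1700 = 0.14586 m
Δh = 0.06720 + 0.155155 + 0.11956 + 0.040698 + 0.14586 = 0.528473 m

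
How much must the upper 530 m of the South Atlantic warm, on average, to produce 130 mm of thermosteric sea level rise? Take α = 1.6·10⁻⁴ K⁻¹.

1.53 K

ΔT = Δh/(αH) = 0.13 / (1.6×10⁻⁴ × 530) ≈ 1.533 K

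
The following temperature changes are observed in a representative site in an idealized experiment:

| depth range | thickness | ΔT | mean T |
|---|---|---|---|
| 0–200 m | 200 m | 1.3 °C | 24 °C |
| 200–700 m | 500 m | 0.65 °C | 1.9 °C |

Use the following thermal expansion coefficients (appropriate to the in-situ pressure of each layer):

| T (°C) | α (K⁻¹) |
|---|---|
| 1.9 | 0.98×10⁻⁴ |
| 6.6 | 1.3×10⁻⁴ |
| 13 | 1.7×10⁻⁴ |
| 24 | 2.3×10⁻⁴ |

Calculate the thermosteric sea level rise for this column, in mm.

Layer 1 at 24 °C → α = 2.3×10⁻⁴ K⁻¹
Layer 2 at 1.9 °C → α = 0.98×10⁻⁴ K⁻¹
Layer 1: 200 × 2.3×10⁻⁴ × 1.3 = 0.05980 m
0.65 × 500 × 0.98×10⁻⁴ = 0.03185 m
Δh = 0.05980 + 0.03185 = 0.09165 m

about 91.7 mm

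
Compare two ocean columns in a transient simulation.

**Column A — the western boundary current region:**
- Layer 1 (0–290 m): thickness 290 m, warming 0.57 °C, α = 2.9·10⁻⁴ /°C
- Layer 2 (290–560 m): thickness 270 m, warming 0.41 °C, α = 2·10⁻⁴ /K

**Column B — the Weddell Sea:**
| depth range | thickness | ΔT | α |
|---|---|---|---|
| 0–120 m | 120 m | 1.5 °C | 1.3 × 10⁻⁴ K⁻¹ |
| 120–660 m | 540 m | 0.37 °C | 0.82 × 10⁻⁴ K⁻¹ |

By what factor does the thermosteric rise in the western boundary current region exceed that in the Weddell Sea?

A Layer 1: 290 × 0.57 × 2.9×10⁻⁴ = 0.047937 m
A Layer 2: 2×10⁻⁴ × 270 × 0.41 = 0.02214 m
A total: 0.070077 m
B Layer 1: 120 × 1.5 × 1.3×10⁻⁴ = 0.02340 m
B Layer 2: 0.82×10⁻⁴ × 540 × 0.37 = 0.0163836 m
B total: 0.0397836 m
Ratio: 0.070077 / 0.0397836 ≈ 1.761

1.76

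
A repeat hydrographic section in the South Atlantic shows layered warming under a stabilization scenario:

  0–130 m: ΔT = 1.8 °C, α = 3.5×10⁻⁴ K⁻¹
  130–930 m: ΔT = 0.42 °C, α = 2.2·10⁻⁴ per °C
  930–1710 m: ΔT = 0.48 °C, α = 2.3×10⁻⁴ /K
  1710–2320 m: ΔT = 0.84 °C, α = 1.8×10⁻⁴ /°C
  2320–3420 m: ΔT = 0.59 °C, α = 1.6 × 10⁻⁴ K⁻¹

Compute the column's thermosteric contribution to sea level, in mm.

Δh ≈ 440 mm

130 × 1.8 × 3.5×10⁻⁴ = 0.08190 m
130–930 m: 0.42 × 2.2×10⁻⁴ × 800 = 0.07392 m
780 × 2.3×10⁻⁴ × 0.48 = 0.086112 m
0.84 × 1.8×10⁻⁴ × 610 = 0.092232 m
Layer 5: 1.6×10⁻⁴ × 1100 × 0.59 = 0.10384 m
Δh = 0.08190 + 0.07392 + 0.086112 + 0.092232 + 0.10384 = 0.438004 m ≈ 440 mm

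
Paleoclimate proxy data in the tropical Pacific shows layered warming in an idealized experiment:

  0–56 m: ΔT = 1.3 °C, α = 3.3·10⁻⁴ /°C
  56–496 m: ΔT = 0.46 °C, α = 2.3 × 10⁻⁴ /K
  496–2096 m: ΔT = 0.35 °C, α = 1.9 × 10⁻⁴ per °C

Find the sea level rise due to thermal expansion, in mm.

Δh ≈ 180 mm

3.3×10⁻⁴ × 1.3 × 56 = 0.024024 m
Layer 2: 440 × 2.3×10⁻⁴ × 0.46 = 0.046552 m
496–2096 m: 1600 × 0.35 × 1.9×10⁻⁴ = 0.10640 m
Δh = 0.024024 + 0.046552 + 0.10640 = 0.176976 m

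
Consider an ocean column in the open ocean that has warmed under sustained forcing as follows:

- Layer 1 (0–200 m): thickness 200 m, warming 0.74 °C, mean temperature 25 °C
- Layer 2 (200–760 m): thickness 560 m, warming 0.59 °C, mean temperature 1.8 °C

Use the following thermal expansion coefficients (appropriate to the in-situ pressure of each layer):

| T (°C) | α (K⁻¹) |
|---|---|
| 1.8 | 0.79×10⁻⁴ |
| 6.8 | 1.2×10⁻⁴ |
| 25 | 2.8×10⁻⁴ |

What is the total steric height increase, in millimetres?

67.5 mm

Layer 1 at 25 °C → α = 2.8×10⁻⁴ K⁻¹
Layer 2 at 1.8 °C → α = 0.79×10⁻⁴ K⁻¹
Layer 1: 0.74 × 2.8×10⁻⁴ × 200 = 0.04144 m
Layer 2: 0.59 × 0.79×10⁻⁴ × 560 = 0.0261016 m
Δh = 0.04144 + 0.0261016 = 0.0675416 m ≈ 67.5 mm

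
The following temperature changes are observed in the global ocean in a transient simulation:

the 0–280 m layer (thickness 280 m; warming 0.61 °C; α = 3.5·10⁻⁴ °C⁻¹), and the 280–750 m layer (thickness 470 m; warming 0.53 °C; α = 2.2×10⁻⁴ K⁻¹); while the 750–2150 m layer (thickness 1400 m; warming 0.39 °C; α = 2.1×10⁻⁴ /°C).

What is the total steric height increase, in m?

0–280 m: 280 × 0.61 × 3.5×10⁻⁴ = 0.05978 m
0.53 × 2.2×10⁻⁴ × 470 = 0.054802 m
Layer 3: 0.39 × 1400 × 2.1×10⁻⁴ = 0.11466 m
Δh = 0.05978 + 0.054802 + 0.11466 = 0.229242 m

about 0.23 m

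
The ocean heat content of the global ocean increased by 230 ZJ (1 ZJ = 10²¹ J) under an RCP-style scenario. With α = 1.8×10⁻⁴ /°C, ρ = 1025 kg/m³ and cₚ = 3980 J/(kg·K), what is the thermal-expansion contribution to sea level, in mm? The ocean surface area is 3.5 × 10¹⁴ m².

29 mm

Per unit area: Q = 230×10²¹ / (3.5×10¹⁴) ≈ 6.571×10⁸ J/m²
Δh = αQ/(ρcₚ) = 1.8×10⁻⁴ × 6.571×10⁸ / (1025 × 3980) ≈ 0.028993 m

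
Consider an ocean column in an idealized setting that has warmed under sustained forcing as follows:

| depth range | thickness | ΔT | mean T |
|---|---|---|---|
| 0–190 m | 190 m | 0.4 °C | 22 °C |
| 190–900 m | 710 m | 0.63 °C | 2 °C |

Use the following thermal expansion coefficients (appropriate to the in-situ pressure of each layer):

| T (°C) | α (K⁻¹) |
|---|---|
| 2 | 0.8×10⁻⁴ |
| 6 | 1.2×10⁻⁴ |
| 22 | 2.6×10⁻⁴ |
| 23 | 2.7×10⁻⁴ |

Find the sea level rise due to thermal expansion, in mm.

56 mm of thermosteric rise

Layer 1 at 22 °C → α = 2.6×10⁻⁴ K⁻¹
Layer 2 at 2 °C → α = 0.8×10⁻⁴ K⁻¹
Layer 1: 2.6×10⁻⁴ × 0.4 × 190 = 0.01976 m
Layer 2: 710 × 0.63 × 0.8×10⁻⁴ = 0.035784 m
Δh = 0.01976 + 0.035784 = 0.055544 m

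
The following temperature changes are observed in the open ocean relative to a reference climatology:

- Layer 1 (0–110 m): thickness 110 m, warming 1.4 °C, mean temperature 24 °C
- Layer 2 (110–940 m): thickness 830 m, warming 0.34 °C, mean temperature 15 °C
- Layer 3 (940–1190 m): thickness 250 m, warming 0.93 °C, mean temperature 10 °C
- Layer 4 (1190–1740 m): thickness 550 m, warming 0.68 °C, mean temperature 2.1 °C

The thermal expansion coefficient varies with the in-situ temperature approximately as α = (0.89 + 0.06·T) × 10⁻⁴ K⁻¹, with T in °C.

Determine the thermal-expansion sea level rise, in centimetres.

Δh ≈ 15.9 cm

Layer 1: α = (0.89 + 0.06×24)×10⁻⁴ = 2.33×10⁻⁴ K⁻¹
Layer 2: α = (0.89 + 0.06×15)×10⁻⁴ = 1.79×10⁻⁴ K⁻¹
Layer 3: α = (0.89 + 0.06×10)×10⁻⁴ = 1.49×10⁻⁴ K⁻¹
Layer 4: α = (0.89 + 0.06×2.1)×10⁻⁴ = 1.016×10⁻⁴ K⁻¹
1.4 × 110 × 2.33×10⁻⁴ = 0.035882 m
110–940 m: 1.79×10⁻⁴ × 0.34 × 830 = 0.0505138 m
1.49×10⁻⁴ × 0.93 × 250 = 0.0346425 m
Layer 4: 0.68 × 1.016×10⁻⁴ × 550 = 0.0379984 m
Δh = 0.035882 + 0.0505138 + 0.0346425 + 0.0379984 = 0.1590367 m ≈ 15.9 cm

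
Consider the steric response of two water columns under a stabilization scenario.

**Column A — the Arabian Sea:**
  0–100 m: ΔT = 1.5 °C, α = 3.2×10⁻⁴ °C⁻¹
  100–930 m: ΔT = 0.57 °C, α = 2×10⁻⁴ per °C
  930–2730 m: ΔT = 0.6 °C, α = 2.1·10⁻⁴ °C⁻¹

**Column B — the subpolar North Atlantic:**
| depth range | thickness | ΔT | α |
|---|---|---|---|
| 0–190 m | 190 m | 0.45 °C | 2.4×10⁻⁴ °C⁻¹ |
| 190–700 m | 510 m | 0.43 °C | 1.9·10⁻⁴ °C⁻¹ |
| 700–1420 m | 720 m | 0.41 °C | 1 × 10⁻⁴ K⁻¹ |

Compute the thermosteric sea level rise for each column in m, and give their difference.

A Layer 1: 100 × 1.5 × 3.2×10⁻⁴ = 0.04800 m
A 2×10⁻⁴ × 0.57 × 830 = 0.09462 m
A 1800 × 0.6 × 2.1×10⁻⁴ = 0.22680 m
A total: 0.36942 m
B 0–190 m: 2.4×10⁻⁴ × 190 × 0.45 = 0.02052 m
B Layer 2: 1.9×10⁻⁴ × 510 × 0.43 = 0.041667 m
B Layer 3: 720 × 1×10⁻⁴ × 0.41 = 0.02952 m
B total: 0.091707 m
Difference: 0.36942 − 0.091707 = 0.277713 m

A: 0.37 m; B: 0.092 m; difference 0.28 m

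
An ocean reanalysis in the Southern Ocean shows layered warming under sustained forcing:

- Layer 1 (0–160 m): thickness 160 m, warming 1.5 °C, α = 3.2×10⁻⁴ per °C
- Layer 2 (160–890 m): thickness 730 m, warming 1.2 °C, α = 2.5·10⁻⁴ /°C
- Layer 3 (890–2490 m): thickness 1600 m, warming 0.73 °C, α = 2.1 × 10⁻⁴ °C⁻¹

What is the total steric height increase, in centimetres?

Δh = 54.1 cm

0–160 m: 3.2×10⁻⁴ × 160 × 1.5 = 0.07680 m
Layer 2: 2.5×10⁻⁴ × 1.2 × 730 = 0.21900 m
1600 × 0.73 × 2.1×10⁻⁴ = 0.24528 m
Δh = 0.07680 + 0.21900 + 0.24528 = 0.54108 m ≈ 54.1 cm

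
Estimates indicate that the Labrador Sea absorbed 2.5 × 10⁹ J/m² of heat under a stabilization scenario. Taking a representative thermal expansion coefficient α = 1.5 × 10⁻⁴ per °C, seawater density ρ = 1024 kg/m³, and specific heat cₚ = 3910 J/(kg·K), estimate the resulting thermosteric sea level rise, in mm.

Δh = αQ/(ρcₚ) = 1.5×10⁻⁴ × 2.5×10⁹ / (1024 × 3910) ≈ 0.09366 m

Δh = 93.7 mm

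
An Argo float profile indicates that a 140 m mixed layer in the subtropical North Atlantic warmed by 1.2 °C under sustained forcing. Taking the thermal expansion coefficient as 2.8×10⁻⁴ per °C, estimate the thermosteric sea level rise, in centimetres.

about 4.70 cm

Δh = αΔT·H = 2.8×10⁻⁴ × 1.2 × 140 = 0.04704 m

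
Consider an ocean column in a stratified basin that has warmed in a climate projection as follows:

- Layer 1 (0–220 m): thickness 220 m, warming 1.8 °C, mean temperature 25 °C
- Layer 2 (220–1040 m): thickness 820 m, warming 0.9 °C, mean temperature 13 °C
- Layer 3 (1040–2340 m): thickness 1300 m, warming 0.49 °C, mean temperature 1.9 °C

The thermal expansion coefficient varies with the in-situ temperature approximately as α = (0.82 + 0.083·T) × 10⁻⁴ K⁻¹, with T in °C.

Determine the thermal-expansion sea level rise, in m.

about 0.317 m

Layer 1: α = (0.82 + 0.083×25)×10⁻⁴ = 2.895×10⁻⁴ K⁻¹
Layer 2: α = (0.82 + 0.083×13)×10⁻⁴ = 1.899×10⁻⁴ K⁻¹
Layer 3: α = (0.82 + 0.083×1.9)×10⁻⁴ = 0.9777×10⁻⁴ K⁻¹
1.8 × 220 × 2.895×10⁻⁴ = 0.114642 m
Layer 2: 820 × 0.9 × 1.899×10⁻⁴ = 0.1401462 m
Layer 3: 0.9777×10⁻⁴ × 1300 × 0.49 = 0.06227949 m
Δh = 0.114642 + 0.1401462 + 0.06227949 = 0.31706769 m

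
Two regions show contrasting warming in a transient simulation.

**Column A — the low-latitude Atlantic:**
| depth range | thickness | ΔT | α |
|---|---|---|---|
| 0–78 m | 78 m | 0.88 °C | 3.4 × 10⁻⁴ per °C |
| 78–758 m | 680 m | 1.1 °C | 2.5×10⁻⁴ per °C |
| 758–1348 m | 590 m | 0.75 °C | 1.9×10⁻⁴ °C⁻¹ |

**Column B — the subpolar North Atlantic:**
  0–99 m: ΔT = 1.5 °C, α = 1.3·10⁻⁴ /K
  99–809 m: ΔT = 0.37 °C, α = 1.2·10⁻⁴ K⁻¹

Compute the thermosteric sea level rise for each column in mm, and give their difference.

A 78 × 3.4×10⁻⁴ × 0.88 = 0.0233376 m
A 78–758 m: 2.5×10⁻⁴ × 680 × 1.1 = 0.18700 m
A Layer 3: 0.75 × 590 × 1.9×10⁻⁴ = 0.084075 m
A total: 0.2944126 m
B Layer 1: 1.3×10⁻⁴ × 1.5 × 99 = 0.019305 m
B 0.37 × 710 × 1.2×10⁻⁴ = 0.031524 m
B total: 0.050829 m
Difference: 0.2944126 − 0.050829 = 0.2435836 m

A: 290 mm; B: 51 mm; difference 240 mm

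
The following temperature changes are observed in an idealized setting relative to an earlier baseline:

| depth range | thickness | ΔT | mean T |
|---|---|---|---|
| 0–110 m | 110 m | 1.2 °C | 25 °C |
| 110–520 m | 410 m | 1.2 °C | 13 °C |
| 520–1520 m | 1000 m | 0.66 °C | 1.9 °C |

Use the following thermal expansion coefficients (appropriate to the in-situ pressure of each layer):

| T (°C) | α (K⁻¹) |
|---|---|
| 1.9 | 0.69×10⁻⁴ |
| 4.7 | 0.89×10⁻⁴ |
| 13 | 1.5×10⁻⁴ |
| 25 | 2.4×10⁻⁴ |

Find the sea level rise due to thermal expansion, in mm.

about 150 mm

Layer 1 at 25 °C → α = 2.4×10⁻⁴ K⁻¹
Layer 2 at 13 °C → α = 1.5×10⁻⁴ K⁻¹
Layer 3 at 1.9 °C → α = 0.69×10⁻⁴ K⁻¹
0–110 m: 1.2 × 110 × 2.4×10⁻⁴ = 0.03168 m
Layer 2: 1.2 × 1.5×10⁻⁴ × 410 = 0.07380 m
520–1520 m: 0.66 × 1000 × 0.69×10⁻⁴ = 0.04554 m
Δh = 0.03168 + 0.07380 + 0.04554 = 0.15102 m ≈ 150 mm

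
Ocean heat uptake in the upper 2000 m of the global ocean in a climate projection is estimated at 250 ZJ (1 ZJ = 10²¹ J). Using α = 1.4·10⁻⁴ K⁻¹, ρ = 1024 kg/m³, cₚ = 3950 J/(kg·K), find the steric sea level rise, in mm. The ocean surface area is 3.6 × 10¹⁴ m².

Per unit area: Q = 250×10²¹ / (3.6×10¹⁴) ≈ 6.944×10⁸ J/m²
Δh = αQ/(ρcₚ) = 1.4×10⁻⁴ × 6.944×10⁸ / (1024 × 3950) ≈ 0.024035 m

Δh = 24.0 mm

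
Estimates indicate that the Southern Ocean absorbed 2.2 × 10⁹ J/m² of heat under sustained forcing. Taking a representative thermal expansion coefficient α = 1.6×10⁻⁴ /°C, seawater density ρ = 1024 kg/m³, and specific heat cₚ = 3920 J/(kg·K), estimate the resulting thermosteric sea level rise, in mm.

88 mm

Δh = αQ/(ρcₚ) = 1.6×10⁻⁴ × 2.2×10⁹ / (1024 × 3920) ≈ 0.087691 m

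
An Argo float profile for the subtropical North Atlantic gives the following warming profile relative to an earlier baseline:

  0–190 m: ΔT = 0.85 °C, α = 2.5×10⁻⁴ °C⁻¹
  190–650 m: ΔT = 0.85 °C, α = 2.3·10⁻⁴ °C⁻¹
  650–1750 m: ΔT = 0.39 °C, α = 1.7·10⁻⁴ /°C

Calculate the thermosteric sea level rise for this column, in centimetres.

Δh ≈ 20.3 cm

0–190 m: 0.85 × 2.5×10⁻⁴ × 190 = 0.040375 m
460 × 2.3×10⁻⁴ × 0.85 = 0.08993 m
650–1750 m: 1.7×10⁻⁴ × 1100 × 0.39 = 0.07293 m
Δh = 0.040375 + 0.08993 + 0.07293 = 0.203235 m ≈ 20.3 cm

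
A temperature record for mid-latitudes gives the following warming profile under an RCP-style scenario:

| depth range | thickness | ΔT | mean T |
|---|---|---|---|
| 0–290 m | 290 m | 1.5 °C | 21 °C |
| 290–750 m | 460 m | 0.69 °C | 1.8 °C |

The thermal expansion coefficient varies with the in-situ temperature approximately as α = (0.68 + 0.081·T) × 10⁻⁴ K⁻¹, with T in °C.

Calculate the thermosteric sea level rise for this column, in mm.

about 130 mm

Layer 1: α = (0.68 + 0.081×21)×10⁻⁴ = 2.381×10⁻⁴ K⁻¹
Layer 2: α = (0.68 + 0.081×1.8)×10⁻⁴ = 0.8258×10⁻⁴ K⁻¹
290 × 1.5 × 2.381×10⁻⁴ = 0.1035735 m
0.69 × 0.8258×10⁻⁴ × 460 = 0.026210892 m
Δh = 0.1035735 + 0.026210892 = 0.129784392 m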